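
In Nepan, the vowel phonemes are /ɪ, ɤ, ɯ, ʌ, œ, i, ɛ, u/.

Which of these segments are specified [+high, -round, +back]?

ɯ

Checking each segment against [+high], [-round], [+back]: /ɯ/ (high back unrounded vowel) satisfies every feature; every other segment in the inventory fails at least one.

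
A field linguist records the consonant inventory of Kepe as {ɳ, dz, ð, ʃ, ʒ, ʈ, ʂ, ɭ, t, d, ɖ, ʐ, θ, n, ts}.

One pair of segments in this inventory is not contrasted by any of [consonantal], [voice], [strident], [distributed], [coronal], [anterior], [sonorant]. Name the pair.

/ɭ/ (retroflex lateral approximant) and /ɳ/ (retroflex nasal) are both [+consonantal], [+voice], [−strident], [−distributed], [+coronal], [−anterior], [+sonorant], so none of the listed features separates them. (They do differ in [nasal] and [lateral], which are not among the given features.) Every other pair in the inventory differs on at least one listed feature.

ɭ, ɳ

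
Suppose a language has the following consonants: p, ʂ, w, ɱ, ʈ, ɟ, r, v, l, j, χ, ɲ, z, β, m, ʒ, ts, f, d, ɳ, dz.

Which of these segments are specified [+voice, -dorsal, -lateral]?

ɱ, r, v, z, β, m, ʒ, d, ɳ, dz

Eliminate segments failing any feature: /p, ʂ, ʈ, χ, ts, f/ are [-voice]; /w, ɟ, j, ɲ/ are [+dorsal]; /l/ is [+lateral]. The remaining /ɱ, r, v, z, β, m, ʒ, d, ɳ, dz/ satisfy [+voice], [-dorsal], [-lateral].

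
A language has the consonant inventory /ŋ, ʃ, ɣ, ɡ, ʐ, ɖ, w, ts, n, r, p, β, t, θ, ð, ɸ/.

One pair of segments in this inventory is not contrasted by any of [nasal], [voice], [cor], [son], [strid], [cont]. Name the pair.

/ɣ/ (voiced velar fricative) and /β/ (voiced bilabial fricative) are both [−nasal], [+voice], [−coronal], [−sonorant], [−strident], [+continuant], so none of the listed features separates them. (They do differ in [labial] and [dorsal], which are not among the given features.) Every other pair in the inventory differs on at least one listed feature.

ɣ, β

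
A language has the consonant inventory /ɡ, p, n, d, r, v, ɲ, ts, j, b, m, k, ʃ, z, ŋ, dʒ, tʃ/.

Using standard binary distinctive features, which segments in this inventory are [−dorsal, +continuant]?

r, v, ʃ, z

Checking each segment against [−dorsal], [+continuant]: /r/ (alveolar trill), /v/ (voiced labiodental fricative), /ʃ/ (voiceless postalveolar fricative), /z/ (voiced alveolar fricative) satisfy every feature; every other segment in the inventory fails at least one.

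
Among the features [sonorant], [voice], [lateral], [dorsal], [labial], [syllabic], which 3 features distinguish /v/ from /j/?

[sonorant], [labial], [dorsal]

/v/ is the voiced labiodental fricative and /j/ is the palatal glide. Both are [+voice], [−lateral], [−syllabic]. /v/ is [−sonorant] while /j/ is [+sonorant]; /v/ is [+labial] while /j/ is [−labial]; /v/ is [−dorsal] while /j/ is [+dorsal], so the distinguishing features are [sonorant], [labial], [dorsal].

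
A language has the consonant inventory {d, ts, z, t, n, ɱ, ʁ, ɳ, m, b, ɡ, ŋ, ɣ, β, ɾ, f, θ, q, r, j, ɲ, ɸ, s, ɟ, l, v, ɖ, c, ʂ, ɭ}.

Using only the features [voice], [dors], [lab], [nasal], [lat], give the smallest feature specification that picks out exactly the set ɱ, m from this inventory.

Every target segment is [+nasal], [+labial]; each remaining inventory member fails at least one of these. Each conjunct is needed — [+labial] alone would also admit /b, β, f, ɸ, …/; [+nasal] alone would also admit /n, ɳ, ŋ, ɲ/ — and no other single listed feature has exactly this extension, so two is the minimum.

[+nasal, +lab]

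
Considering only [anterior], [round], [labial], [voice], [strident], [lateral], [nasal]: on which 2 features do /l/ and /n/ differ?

The two segments share [+anterior], [-round], [-labial], [+voice], [-strident]. The only features from the list on which they differ: /l/ is [-nasal] while /n/ is [+nasal]; /l/ is [+lateral] while /n/ is [-lateral].

[nasal], [lateral]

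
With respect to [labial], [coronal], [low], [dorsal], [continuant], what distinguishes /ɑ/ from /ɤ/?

/ɑ/ (low back unrounded vowel) and /ɤ/ (mid back unrounded tense vowel) agree on [−labial], [−coronal], [+dorsal], [+continuant]. They differ on [low] (/ɑ/ [+], /ɤ/ [−]).

[low]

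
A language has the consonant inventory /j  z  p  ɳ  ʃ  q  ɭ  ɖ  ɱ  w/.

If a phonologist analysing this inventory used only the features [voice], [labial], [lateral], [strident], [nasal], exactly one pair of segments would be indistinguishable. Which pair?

ɖ, j

Both /ɖ/ and /j/ are [+voice], [−labial], [−lateral], [−strident], [−nasal]. Since the list omits [sonorant], [continuant] and [dorsal] — which do distinguish the voiced retroflex stop from the palatal glide — this pair collapses; all other pairs remain distinct.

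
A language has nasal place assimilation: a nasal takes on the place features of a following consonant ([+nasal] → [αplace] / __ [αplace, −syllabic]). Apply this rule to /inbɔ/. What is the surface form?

/n/ sits before the [+labial] consonant /b/, so it takes on [+labial] and surfaces as /m/. The rest of the form is unaffected: [imbɔ].

[imbɔ]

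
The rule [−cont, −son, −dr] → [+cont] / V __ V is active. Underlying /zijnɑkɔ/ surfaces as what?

[zijnɑxɔ]

The only segment in the rule's environment that also matches [−cont, −son, −dr] is /k/. Applying [+continuant] turns the voiceless velar stop into /x/ (voiceless velar fricative), giving [zijnɑxɔ].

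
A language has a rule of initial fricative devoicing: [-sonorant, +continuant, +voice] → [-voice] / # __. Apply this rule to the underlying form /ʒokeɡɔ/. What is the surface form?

[ʃokeɡɔ]

/ʒ/ satisfies [-sonorant, +continuant, +voice] and sits in # __. The [-voice] counterpart of the voiced postalveolar fricative is /ʃ/. Other segments in /ʒokeɡɔ/ either fail the structural description or are not in the environment, so the surface form is [ʃokeɡɔ].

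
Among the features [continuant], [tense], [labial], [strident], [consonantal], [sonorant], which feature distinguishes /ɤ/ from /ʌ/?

[tense]

/ɤ/ is the mid back unrounded tense vowel and /ʌ/ is the mid back unrounded lax vowel. Both are [+continuant], [−labial], [−strident], [−consonantal], [+sonorant]. /ɤ/ is [+tense] while /ʌ/ is [−tense], so the distinguishing feature is [tense].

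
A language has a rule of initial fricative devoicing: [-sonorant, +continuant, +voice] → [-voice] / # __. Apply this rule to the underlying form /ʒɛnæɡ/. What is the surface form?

The only segment in the rule's environment that also matches [-sonorant, +continuant, +voice] is /ʒ/. Applying [-voice] turns the voiced postalveolar fricative into /ʃ/ (voiceless postalveolar fricative), giving [ʃɛnæɡ].

[ʃɛnæɡ]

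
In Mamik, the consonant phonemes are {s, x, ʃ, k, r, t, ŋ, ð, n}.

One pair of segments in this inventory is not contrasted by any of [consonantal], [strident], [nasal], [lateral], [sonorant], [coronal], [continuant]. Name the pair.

ʃ, s

/ʃ/ (voiceless postalveolar fricative) and /s/ (voiceless alveolar fricative) are both [+consonantal], [+strident], [−nasal], [−lateral], [−sonorant], [+coronal], [+continuant], so none of the listed features separates them. (They do differ in [anterior] and [distributed], which are not among the given features.) Every other pair in the inventory differs on at least one listed feature.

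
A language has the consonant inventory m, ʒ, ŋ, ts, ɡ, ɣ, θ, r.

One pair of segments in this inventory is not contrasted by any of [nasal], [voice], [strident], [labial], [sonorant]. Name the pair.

ɡ, ɣ

Both /ɡ/ and /ɣ/ are [−nasal], [+voice], [−strident], [−labial], [−sonorant]. Since the list omits [continuant] — which does distinguish the voiced velar stop from the voiced velar fricative — this pair collapses; all other pairs remain distinct.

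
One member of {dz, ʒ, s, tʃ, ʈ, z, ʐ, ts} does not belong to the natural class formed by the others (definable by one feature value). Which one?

ʈ

[strident] groups all but one: /ʐ, tʃ, ʒ, dz, s, ts, z/ share [+strident] while /ʈ/ (voiceless retroflex stop) alone is [−strident]. Removing any other segment would not leave a single-feature class that excludes it.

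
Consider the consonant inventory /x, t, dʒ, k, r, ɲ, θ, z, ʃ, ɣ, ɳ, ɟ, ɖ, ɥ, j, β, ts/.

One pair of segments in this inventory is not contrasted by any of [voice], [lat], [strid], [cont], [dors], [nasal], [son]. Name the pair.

/j/ (palatal glide) and /ɥ/ (labial-palatal glide) are both [+voice], [-lateral], [-strident], [+continuant], [+dorsal], [-nasal], [+sonorant], so none of the listed features separates them. (They do differ in [labial] and [round], which are not among the given features.) Every other pair in the inventory differs on at least one listed feature.

j, ɥ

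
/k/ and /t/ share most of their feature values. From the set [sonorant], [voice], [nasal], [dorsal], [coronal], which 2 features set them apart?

The two segments share [−sonorant], [−voice], [−nasal]. The only features from the list on which they differ: /k/ is [−coronal] while /t/ is [+coronal]; /k/ is [+dorsal] while /t/ is [−dorsal].

[coronal], [dorsal]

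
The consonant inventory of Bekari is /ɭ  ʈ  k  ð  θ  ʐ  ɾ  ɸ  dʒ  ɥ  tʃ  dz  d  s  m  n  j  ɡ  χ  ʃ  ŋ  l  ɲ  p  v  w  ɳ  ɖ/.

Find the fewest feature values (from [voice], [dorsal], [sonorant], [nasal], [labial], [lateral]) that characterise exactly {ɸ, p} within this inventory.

[−voice, +labial]

The class [−voice], [+labial] has exactly /ɸ, p/ as its extension in this inventory. No smaller conjunction from the listed features achieves this: [+labial] alone would also admit /ɥ, m, v, w/; [−voice] alone would also admit /ʈ, k, θ, tʃ, …/; and checking the remaining single features turns up none with this extension.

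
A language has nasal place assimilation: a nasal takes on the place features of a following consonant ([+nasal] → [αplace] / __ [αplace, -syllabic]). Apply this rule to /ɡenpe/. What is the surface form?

[ɡempe]

In /ɡenpe/, the nasal /n/ precedes /p/, which is [+labial]. The nasal assimilates in place, becoming the [+labial] nasal /m/. The surface form is [ɡempe].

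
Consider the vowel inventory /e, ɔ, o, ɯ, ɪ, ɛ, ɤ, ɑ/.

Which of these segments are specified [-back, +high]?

ɪ

Eliminate segments failing any feature: /e, ɛ/ are [-high]; /ɔ, o, ɯ, ɤ, ɑ/ are [+back]. The remaining /ɪ/ satisfy [-back], [+high].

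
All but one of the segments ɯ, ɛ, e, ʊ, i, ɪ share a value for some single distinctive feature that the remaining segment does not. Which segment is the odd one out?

ʊ

/ɛ, e, ɯ, i, ɪ/ are all [−round], but /ʊ/ (high back rounded lax vowel) is [+round]. No other single segment can be removed to leave a set sharing one feature value that the removed segment lacks, so /ʊ/ is the odd one out.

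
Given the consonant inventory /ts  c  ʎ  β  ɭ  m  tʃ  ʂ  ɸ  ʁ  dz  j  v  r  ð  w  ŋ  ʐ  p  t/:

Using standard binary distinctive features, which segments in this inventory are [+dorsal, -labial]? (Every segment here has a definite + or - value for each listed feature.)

c, ʎ, ʁ, j, ŋ

Checking each segment against [+dorsal], [-labial]: /c/ (voiceless palatal stop), /ʎ/ (palatal lateral approximant), /ʁ/ (voiced uvular fricative), /j/ (palatal glide), /ŋ/ (velar nasal) satisfy every feature; every other segment in the inventory fails at least one.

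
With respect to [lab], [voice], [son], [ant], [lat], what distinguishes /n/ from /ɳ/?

The two segments share [−labial], [+voice], [+sonorant], [−lateral]. The only feature from the list on which they differ: /n/ is [+anterior] while /ɳ/ is [−anterior].

[anterior]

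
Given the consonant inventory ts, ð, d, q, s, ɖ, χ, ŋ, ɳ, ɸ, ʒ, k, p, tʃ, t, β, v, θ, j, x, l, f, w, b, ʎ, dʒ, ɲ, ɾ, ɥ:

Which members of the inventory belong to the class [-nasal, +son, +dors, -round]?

j, ʎ

Checking each segment against [-nasal], [+sonorant], [+dorsal], [-round]: /j/ (palatal glide), /ʎ/ (palatal lateral approximant) satisfy every feature; every other segment in the inventory fails at least one.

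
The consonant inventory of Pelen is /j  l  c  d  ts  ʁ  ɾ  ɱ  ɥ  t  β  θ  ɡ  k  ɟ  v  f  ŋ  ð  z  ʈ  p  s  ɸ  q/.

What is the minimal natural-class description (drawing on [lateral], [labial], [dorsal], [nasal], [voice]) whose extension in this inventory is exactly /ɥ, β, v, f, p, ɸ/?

Every target segment is [−nasal], [+labial]; each remaining inventory member fails at least one of these. Each conjunct is needed — [+labial] alone would also admit /ɱ/; [−nasal] alone would also admit /j, l, c, d, …/ — and no other single listed feature has exactly this extension, so two is the minimum.

[−nasal, +labial]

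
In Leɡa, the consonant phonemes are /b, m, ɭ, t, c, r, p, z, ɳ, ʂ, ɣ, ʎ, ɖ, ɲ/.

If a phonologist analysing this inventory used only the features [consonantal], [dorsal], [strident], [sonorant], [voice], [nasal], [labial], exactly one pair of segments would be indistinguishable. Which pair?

ɭ, r

/ɭ/ (retroflex lateral approximant) and /r/ (alveolar trill) are both [+consonantal], [-dorsal], [-strident], [+sonorant], [+voice], [-nasal], [-labial], so none of the listed features separates them. (They do differ in [lateral] and [anterior], which are not among the given features.) Every other pair in the inventory differs on at least one listed feature.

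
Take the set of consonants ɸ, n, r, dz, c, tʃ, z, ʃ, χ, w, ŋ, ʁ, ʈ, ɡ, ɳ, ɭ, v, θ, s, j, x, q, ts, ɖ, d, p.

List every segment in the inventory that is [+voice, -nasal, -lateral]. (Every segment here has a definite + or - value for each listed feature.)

Eliminate segments failing any feature: /ɸ, c, tʃ, ʃ, χ, ʈ, θ, s, x, q, ts, p/ are [-voice]; /n, ŋ, ɳ/ are [+nasal]; /ɭ/ is [+lateral]. The remaining /r, dz, z, w, ʁ, ɡ, v, j, ɖ, d/ satisfy [+voice], [-nasal], [-lateral].

r, dz, z, w, ʁ, ɡ, v, j, ɖ, d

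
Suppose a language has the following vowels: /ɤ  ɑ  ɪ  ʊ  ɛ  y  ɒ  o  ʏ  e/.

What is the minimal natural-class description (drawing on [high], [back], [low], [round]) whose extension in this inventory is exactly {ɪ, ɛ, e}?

The class [−back], [−round] has exactly /ɪ, ɛ, e/ as its extension in this inventory. No smaller conjunction from the listed features achieves this: [−round] alone would also admit /ɤ, ɑ/; [−back] alone would also admit /y, ʏ/; and checking the remaining single features turns up none with this extension.

[−back, −round]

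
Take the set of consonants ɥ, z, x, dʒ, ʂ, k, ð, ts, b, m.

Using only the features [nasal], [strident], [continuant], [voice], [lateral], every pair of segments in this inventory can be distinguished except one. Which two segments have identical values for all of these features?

/ð/ (voiced dental fricative) and /ɥ/ (labial-palatal glide) are both [-nasal], [-strident], [+continuant], [+voice], [-lateral], so none of the listed features separates them. (They do differ in [sonorant], [labial], [round] and [dorsal], which are not among the given features.) Every other pair in the inventory differs on at least one listed feature.

ð, ɥ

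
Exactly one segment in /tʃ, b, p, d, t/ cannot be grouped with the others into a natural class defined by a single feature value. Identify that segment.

The remaining segments after removing /tʃ/ share [-delayed release]; /tʃ/ (voiceless postalveolar affricate) is [+delayed release]. For every other candidate removal, the leftover set fails to share any single feature value that the removed segment lacks.

tʃ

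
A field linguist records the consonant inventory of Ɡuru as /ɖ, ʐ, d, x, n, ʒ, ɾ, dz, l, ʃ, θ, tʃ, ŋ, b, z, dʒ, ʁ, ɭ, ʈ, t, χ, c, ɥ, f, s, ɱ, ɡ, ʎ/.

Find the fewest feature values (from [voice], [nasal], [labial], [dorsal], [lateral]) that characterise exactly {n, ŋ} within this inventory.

[+nasal, −labial]

/n, ŋ/ are all [+nasal], [−labial], and no other segment in the inventory matches both values. Dropping any one of them over-generates: [−labial] alone would also admit /ɖ, ʐ, d, x, …/; [+nasal] alone would also admit /ɱ/. No other single listed feature picks out exactly this set either, so fewer than two features will not do.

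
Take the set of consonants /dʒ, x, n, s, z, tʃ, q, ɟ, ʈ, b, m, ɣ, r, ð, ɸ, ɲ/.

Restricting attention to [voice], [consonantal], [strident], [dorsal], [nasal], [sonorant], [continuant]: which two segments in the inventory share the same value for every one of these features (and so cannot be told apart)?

On the given features, /m/ and /n/ have an identical profile: [+voice], [+consonantal], [-strident], [-dorsal], [+nasal], [+sonorant], [-continuant]. No other two segments in the inventory coincide on all 7 features. (They do differ in [labial] and [coronal], which are not among the given features.)

m, n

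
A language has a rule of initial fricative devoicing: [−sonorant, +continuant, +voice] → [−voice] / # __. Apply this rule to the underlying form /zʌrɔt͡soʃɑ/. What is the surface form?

[sʌrɔt͡soʃɑ]

The only segment in the rule's environment that also matches [−sonorant, +continuant, +voice] is /z/. Applying [−voice] turns the voiced alveolar fricative into /s/ (voiceless alveolar fricative), giving [sʌrɔt͡soʃɑ].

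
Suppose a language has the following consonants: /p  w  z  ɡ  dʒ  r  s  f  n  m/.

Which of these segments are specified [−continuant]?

The [−continuant] segments here are /p, ɡ, dʒ, n, m/; the remaining /w, z, r, s, f/ are [+continuant].

p, ɡ, dʒ, n, m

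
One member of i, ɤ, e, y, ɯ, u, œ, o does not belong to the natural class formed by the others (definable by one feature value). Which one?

[tense] groups all but one: /ɤ, ɯ, i, u, y, o, e/ share [+tense] while /œ/ (mid front rounded lax vowel) alone is [−tense]. Removing any other segment would not leave a single-feature class that excludes it.

œ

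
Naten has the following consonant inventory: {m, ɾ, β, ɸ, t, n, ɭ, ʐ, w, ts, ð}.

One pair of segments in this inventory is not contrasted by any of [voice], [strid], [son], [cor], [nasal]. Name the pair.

On the given features, /ɭ/ and /ɾ/ have an identical profile: [+voice], [-strident], [+sonorant], [+coronal], [-nasal]. No other two segments in the inventory coincide on all 5 features. (They do differ in [lateral] and [anterior], which are not among the given features.)

ɭ, ɾ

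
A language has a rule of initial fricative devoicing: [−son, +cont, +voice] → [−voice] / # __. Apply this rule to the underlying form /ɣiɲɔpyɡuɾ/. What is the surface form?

Only the initial segment /ɣ/ is both word-initial and matches the structural description. It is a voiced velar fricative, so [−son, +cont, +voice] holds; changing it to [−voice] with all other features held fixed yields /x/ (voiceless velar fricative). No other segment meets both the structural description and the environment, so the output is [xiɲɔpyɡuɾ].

[xiɲɔpyɡuɾ]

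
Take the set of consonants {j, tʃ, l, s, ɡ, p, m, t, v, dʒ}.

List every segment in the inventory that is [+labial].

p, m, v

The feature [labial] marks segments articulated with one or both lips. In this inventory /p, m, v/ have that property, so they are [+labial]; /j, tʃ, l, s, ɡ, t, dʒ/ are [−labial].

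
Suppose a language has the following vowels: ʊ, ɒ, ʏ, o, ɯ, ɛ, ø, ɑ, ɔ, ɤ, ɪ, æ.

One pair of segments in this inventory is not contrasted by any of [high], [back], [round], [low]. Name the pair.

ɔ, o

/ɔ/ (mid back rounded lax vowel) and /o/ (mid back rounded tense vowel) are both [−high], [+back], [+round], [−low], so none of the listed features separates them. (They do differ in [tense], which is not among the given features.) Every other pair in the inventory differs on at least one listed feature.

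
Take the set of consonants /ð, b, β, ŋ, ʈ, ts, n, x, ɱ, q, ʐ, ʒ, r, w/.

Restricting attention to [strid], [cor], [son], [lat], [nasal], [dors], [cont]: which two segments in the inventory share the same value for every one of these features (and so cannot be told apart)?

ʒ, ʐ

On the given features, /ʒ/ and /ʐ/ have an identical profile: [+strident], [+coronal], [−sonorant], [−lateral], [−nasal], [−dorsal], [+continuant]. No other two segments in the inventory coincide on all 7 features. (They do differ in [distributed], which is not among the given features.)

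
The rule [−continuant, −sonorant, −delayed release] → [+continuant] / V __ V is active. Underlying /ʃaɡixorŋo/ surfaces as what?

Only /ɡ/ occurs between two vowels (/a/ __ /i/) and matches the structural description. It is a voiced velar stop, so [−continuant, −sonorant, −delayed release] holds; changing it to [+continuant] with all other features held fixed yields /ɣ/ (voiced velar fricative). No other segment meets both the structural description and the environment, so the output is [ʃaɣixorŋo].

[ʃaɣixorŋo]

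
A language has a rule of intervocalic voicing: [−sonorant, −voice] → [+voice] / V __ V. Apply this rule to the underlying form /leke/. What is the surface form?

[leɡe]

Only /k/ occurs between two vowels (/e/ __ /e/) and matches the structural description. It is a voiceless velar stop, so [−sonorant, −voice] holds; changing it to [+voice] with all other features held fixed yields /ɡ/ (voiced velar stop). No other segment meets both the structural description and the environment, so the output is [leɡe].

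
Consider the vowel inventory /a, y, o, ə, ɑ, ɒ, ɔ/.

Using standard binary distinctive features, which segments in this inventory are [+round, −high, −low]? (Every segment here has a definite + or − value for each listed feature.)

o, ɔ

Checking each segment against [+round], [−high], [−low]: /o/ (mid back rounded tense vowel), /ɔ/ (mid back rounded lax vowel) satisfy every feature; every other segment in the inventory fails at least one.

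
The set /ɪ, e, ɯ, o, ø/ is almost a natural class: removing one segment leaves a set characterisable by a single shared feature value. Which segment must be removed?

/o, e, ø, ɯ/ are all [+tense], but /ɪ/ (high front unrounded lax vowel) is [−tense]. No other single segment can be removed to leave a set sharing one feature value that the removed segment lacks, so /ɪ/ is the odd one out.

ɪ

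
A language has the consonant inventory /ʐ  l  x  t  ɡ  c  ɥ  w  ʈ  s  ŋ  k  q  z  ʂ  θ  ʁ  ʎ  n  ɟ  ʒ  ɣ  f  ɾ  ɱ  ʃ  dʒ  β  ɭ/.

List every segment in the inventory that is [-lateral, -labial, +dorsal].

Checking each segment against [-lateral], [-labial], [+dorsal]: /x/ (voiceless velar fricative), /ɡ/ (voiced velar stop), /c/ (voiceless palatal stop), /ŋ/ (velar nasal), /k/ (voiceless velar stop), /q/ (voiceless uvular stop), among others, satisfy every feature; every other segment in the inventory fails at least one.

x, ɡ, c, ŋ, k, q, ʁ, ɟ, ɣ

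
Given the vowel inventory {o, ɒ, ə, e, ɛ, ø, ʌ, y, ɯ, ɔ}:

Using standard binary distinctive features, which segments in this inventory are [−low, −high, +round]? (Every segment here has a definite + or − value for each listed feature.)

Checking each segment against [−low], [−high], [+round]: /o/ (mid back rounded tense vowel), /ø/ (mid front rounded tense vowel), /ɔ/ (mid back rounded lax vowel) satisfy every feature; every other segment in the inventory fails at least one.

o, ø, ɔ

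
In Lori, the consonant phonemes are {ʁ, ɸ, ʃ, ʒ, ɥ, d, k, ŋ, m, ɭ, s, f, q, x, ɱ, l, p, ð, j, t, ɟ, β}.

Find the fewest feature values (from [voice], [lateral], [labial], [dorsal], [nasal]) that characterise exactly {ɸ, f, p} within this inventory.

[−voice, +labial]

The class [−voice], [+labial] has exactly /ɸ, f, p/ as its extension in this inventory. No smaller conjunction from the listed features achieves this: [+labial] alone would also admit /ɥ, m, ɱ, β/; [−voice] alone would also admit /ʃ, k, s, q, …/; and checking the remaining single features turns up none with this extension.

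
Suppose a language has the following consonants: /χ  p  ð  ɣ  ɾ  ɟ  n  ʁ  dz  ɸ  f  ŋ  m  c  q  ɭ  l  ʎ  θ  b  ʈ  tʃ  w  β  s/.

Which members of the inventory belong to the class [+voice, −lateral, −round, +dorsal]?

Among the inventory, the [+voice] segments are /ð, ɣ, ɾ, ɟ, n, ʁ, dz, ŋ, m, ɭ, l, ʎ, b, w, β/.
Intersecting with [−lateral] gives /ð, ɣ, ɾ, ɟ, n, ʁ, dz, ŋ, m, b, w, β/.
Within that set, [−round] gives /ð, ɣ, ɾ, ɟ, n, ʁ, dz, ŋ, m, b, β/.
Within that set, [+dorsal] leaves /ɣ, ɟ, ʁ, ŋ/.

ɣ, ɟ, ʁ, ŋ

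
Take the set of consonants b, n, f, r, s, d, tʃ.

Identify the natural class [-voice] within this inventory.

The [-voice] segments here are /f, s, tʃ/; the remaining /b, n, r, d/ are [+voice].

f, s, tʃ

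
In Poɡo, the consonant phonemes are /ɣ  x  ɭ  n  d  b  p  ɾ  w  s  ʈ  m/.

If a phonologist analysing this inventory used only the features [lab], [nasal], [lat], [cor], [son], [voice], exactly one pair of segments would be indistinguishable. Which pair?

ʈ, s

On the given features, /ʈ/ and /s/ have an identical profile: [-labial], [-nasal], [-lateral], [+coronal], [-sonorant], [-voice]. No other two segments in the inventory coincide on all 6 features. (They do differ in [continuant], [strident] and [anterior], which are not among the given features.)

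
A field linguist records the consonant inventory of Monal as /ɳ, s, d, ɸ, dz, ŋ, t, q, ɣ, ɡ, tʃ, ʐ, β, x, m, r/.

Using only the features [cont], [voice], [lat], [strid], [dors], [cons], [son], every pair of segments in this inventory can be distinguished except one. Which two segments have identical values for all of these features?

/ɳ/ (retroflex nasal) and /m/ (bilabial nasal) are both [-continuant], [+voice], [-lateral], [-strident], [-dorsal], [+consonantal], [+sonorant], so none of the listed features separates them. (They do differ in [labial] and [coronal], which are not among the given features.) Every other pair in the inventory differs on at least one listed feature.

ɳ, m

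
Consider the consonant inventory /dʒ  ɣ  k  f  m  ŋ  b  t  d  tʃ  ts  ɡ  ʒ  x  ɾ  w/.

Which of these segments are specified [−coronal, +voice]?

Checking each segment against [−coronal], [+voice]: /ɣ/ (voiced velar fricative), /m/ (bilabial nasal), /ŋ/ (velar nasal), /b/ (voiced bilabial stop), /ɡ/ (voiced velar stop), /w/ (labial-velar glide) satisfy every feature; every other segment in the inventory fails at least one.

ɣ, m, ŋ, b, ɡ, w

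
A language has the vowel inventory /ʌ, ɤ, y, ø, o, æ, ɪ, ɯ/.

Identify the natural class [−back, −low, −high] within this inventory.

Checking each segment against [−back], [−low], [−high]: /ø/ (mid front rounded tense vowel) satisfies every feature; every other segment in the inventory fails at least one.

ø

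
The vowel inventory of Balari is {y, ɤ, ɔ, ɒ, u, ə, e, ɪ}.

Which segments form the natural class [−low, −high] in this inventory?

Checking each segment against [−low], [−high]: /ɤ/ (mid back unrounded tense vowel), /ɔ/ (mid back rounded lax vowel), /ə/ (mid central vowel (schwa)), /e/ (mid front unrounded tense vowel) satisfy every feature; every other segment in the inventory fails at least one.

ɤ, ɔ, ə, e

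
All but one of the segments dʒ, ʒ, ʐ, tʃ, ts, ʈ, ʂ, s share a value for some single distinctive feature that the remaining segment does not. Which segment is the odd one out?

/tʃ, ʒ, dʒ, ʂ, ʐ, s, ts/ are all [+strident], but /ʈ/ (voiceless retroflex stop) is [−strident]. No other single segment can be removed to leave a set sharing one feature value that the removed segment lacks, so /ʈ/ is the odd one out.

ʈ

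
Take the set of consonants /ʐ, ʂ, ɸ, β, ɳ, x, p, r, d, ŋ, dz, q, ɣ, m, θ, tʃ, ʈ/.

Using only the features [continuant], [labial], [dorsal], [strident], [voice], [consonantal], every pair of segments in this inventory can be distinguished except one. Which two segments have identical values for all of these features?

On the given features, /ɳ/ and /d/ have an identical profile: [−continuant], [−labial], [−dorsal], [−strident], [+voice], [+consonantal]. No other two segments in the inventory coincide on all 6 features. (They do differ in [sonorant], [nasal] and [anterior], which are not among the given features.)

ɳ, d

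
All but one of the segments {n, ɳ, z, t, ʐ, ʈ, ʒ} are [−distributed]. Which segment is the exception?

/ʒ/ is the voiced postalveolar fricative, which is [+distributed]; the rest — /ɳ, n, ʈ, ʐ, z, t/ — are [−distributed].

ʒ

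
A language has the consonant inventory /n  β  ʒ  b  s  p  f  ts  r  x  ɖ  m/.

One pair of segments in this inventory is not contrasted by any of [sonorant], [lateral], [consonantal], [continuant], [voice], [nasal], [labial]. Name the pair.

x, s

/x/ (voiceless velar fricative) and /s/ (voiceless alveolar fricative) are both [−sonorant], [−lateral], [+consonantal], [+continuant], [−voice], [−nasal], [−labial], so none of the listed features separates them. (They do differ in [strident], [coronal] and [dorsal], which are not among the given features.) Every other pair in the inventory differs on at least one listed feature.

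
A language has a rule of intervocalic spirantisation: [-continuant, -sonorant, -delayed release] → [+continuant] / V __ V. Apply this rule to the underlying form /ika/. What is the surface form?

[ixa]

The only segment in the rule's environment that also matches [-continuant, -sonorant, -delayed release] is /k/. Applying [+continuant] turns the voiceless velar stop into /x/ (voiceless velar fricative), giving [ixa].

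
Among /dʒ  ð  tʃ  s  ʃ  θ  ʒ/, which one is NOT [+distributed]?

/s/ is the voiceless alveolar fricative, which is [−distributed]; the rest — /dʒ, ʃ, θ, ð, tʃ, ʒ/ — are [+distributed].

s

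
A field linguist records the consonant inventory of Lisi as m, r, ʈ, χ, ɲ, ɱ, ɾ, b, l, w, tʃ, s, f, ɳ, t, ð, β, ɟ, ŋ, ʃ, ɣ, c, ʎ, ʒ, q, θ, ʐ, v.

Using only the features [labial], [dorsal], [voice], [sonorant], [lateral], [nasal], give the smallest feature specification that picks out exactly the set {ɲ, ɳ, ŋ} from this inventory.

[+nasal, -labial]

The class [+nasal], [-labial] has exactly /ɲ, ɳ, ŋ/ as its extension in this inventory. No smaller conjunction from the listed features achieves this: [-labial] alone would also admit /r, ʈ, χ, ɾ, …/; [+nasal] alone would also admit /m, ɱ/; and checking the remaining single features turns up none with this extension.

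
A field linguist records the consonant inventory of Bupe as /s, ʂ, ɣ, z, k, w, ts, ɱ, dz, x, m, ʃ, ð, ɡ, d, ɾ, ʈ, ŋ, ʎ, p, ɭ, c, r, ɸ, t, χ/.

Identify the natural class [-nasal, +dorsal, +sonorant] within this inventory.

Eliminate segments failing any feature: /s, ʂ, z, ts, dz, ʃ, ð, d, ɾ, ʈ, p, ɭ, r, ɸ, t/ are [-dorsal]; /ɣ, k, x, ɡ, c, χ/ are [-sonorant]; /ɱ, m, ŋ/ are [+nasal]. The remaining /w, ʎ/ satisfy [-nasal], [+dorsal], [+sonorant].

w, ʎ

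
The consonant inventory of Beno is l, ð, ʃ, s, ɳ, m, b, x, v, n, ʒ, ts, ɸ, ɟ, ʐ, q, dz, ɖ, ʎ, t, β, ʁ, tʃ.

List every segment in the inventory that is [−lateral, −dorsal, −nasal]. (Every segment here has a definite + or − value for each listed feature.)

ð, ʃ, s, b, v, ʒ, ts, ɸ, ʐ, dz, ɖ, t, β, tʃ

Eliminate segments failing any feature: /l, ʎ/ are [+lateral]; /ɳ, m, n/ are [+nasal]; /x, ɟ, q, ʁ/ are [+dorsal]. The remaining /ð, ʃ, s, b, v, ʒ, ts, ɸ, ʐ, dz, ɖ, t, β, tʃ/ satisfy [−lateral], [−dorsal], [−nasal].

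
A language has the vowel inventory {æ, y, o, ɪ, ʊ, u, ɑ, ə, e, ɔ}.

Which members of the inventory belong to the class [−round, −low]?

Among the inventory, the [−round] segments are /æ, ɪ, ɑ, ə, e/.
Among these, [−low] leaves /ɪ, ə, e/.

ɪ, ə, e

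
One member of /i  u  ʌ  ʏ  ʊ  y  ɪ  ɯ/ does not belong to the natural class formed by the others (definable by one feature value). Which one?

The remaining segments after removing /ʌ/ share [+high]; /ʌ/ (mid back unrounded lax vowel) is [-high]. For every other candidate removal, the leftover set fails to share any single feature value that the removed segment lacks.

ʌ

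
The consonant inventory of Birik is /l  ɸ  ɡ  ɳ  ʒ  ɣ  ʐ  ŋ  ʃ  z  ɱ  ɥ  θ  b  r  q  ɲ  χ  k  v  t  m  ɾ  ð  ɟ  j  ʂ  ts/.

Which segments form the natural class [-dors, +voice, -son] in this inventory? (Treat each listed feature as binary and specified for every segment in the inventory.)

Checking each segment against [-dorsal], [+voice], [-sonorant]: /ʒ/ (voiced postalveolar fricative), /ʐ/ (voiced retroflex fricative), /z/ (voiced alveolar fricative), /b/ (voiced bilabial stop), /v/ (voiced labiodental fricative), /ð/ (voiced dental fricative) satisfy every feature; every other segment in the inventory fails at least one.

ʒ, ʐ, z, b, v, ð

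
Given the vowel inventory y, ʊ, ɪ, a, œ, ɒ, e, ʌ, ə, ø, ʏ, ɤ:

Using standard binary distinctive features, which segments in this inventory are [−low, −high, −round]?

e, ʌ, ə, ɤ

Among the inventory, the [−low] segments are /y, ʊ, ɪ, œ, e, ʌ, ə, ø, ʏ, ɤ/.
Within that set, [−high] gives /œ, e, ʌ, ə, ø, ɤ/.
Within that set, [−round] leaves /e, ʌ, ə, ɤ/.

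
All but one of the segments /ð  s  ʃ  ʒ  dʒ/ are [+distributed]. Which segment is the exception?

s

/dʒ, ʃ, ʒ, ð/ are all [+distributed]; /s/ (voiceless alveolar fricative) is [−distributed].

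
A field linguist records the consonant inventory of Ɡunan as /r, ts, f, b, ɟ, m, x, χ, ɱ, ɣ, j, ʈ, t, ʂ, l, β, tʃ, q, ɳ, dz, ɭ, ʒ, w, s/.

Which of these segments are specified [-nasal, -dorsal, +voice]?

Checking each segment against [-nasal], [-dorsal], [+voice]: /r/ (alveolar trill), /b/ (voiced bilabial stop), /l/ (alveolar lateral approximant), /β/ (voiced bilabial fricative), /dz/ (voiced alveolar affricate), /ɭ/ (retroflex lateral approximant), among others, satisfy every feature; every other segment in the inventory fails at least one.

r, b, l, β, dz, ɭ, ʒ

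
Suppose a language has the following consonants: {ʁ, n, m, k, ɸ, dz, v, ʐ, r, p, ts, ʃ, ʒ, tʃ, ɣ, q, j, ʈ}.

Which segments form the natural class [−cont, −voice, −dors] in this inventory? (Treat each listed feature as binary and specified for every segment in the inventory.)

Checking each segment against [−continuant], [−voice], [−dorsal]: /p/ (voiceless bilabial stop), /ts/ (voiceless alveolar affricate), /tʃ/ (voiceless postalveolar affricate), /ʈ/ (voiceless retroflex stop) satisfy every feature; every other segment in the inventory fails at least one.

p, ts, tʃ, ʈ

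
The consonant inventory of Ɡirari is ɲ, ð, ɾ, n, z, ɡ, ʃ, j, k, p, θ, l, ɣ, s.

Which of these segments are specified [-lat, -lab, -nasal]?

ð, ɾ, z, ɡ, ʃ, j, k, θ, ɣ, s

Eliminate segments failing any feature: /ɲ, n/ are [+nasal]; /p/ is [+labial]; /l/ is [+lateral]. The remaining /ð, ɾ, z, ɡ, ʃ, j, k, θ, ɣ, s/ satisfy [-lateral], [-labial], [-nasal].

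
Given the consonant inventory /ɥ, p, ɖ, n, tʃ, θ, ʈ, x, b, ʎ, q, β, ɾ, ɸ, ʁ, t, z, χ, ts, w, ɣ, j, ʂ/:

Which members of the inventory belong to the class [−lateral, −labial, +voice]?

Eliminate segments failing any feature: /ɥ, p, b, β, ɸ, w/ are [+labial]; /tʃ, θ, ʈ, x, q, t, χ, ts, ʂ/ are [−voice]; /ʎ/ is [+lateral]. The remaining /ɖ, n, ɾ, ʁ, z, ɣ, j/ satisfy [−lateral], [−labial], [+voice].

ɖ, n, ɾ, ʁ, z, ɣ, j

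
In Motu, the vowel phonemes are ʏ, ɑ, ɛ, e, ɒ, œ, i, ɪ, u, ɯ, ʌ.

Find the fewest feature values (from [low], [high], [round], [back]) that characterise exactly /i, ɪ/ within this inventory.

[+high, -back, -round]

Every target segment is [+high], [-back], [-round]; each remaining inventory member fails at least one of these. Each conjunct is needed — [-back, -round] alone would also admit /ɛ, e/; [+high, -round] alone would also admit /ɯ/; [+high, -back] alone would also admit /ʏ/ — and no other combination of two listed features has exactly this extension, so three is the minimum.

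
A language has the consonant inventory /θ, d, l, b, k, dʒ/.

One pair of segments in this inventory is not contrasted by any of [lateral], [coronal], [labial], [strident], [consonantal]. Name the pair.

On the given features, /d/ and /θ/ have an identical profile: [−lateral], [+coronal], [−labial], [−strident], [+consonantal]. No other two segments in the inventory coincide on all 5 features. (They do differ in [voice], [continuant] and [distributed], which are not among the given features.)

d, θ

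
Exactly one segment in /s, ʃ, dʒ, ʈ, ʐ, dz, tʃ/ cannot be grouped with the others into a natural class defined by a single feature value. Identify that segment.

The remaining segments after removing /ʈ/ share [+strident]; /ʈ/ (voiceless retroflex stop) is [−strident]. For every other candidate removal, the leftover set fails to share any single feature value that the removed segment lacks.

ʈ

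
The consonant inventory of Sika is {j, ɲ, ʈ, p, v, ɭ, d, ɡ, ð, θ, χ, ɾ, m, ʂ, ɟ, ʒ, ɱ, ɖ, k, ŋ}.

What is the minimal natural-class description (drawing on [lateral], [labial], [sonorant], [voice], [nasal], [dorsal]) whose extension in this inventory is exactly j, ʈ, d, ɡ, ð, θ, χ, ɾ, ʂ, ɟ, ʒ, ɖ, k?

The class [−nasal], [−lateral], [−labial] has exactly /j, ʈ, d, ɡ, ð, θ, χ, ɾ, ʂ, ɟ, ʒ, ɖ, k/ as its extension in this inventory. No smaller conjunction from the listed features achieves this: [−lateral, −labial] alone would also admit /ɲ, ŋ/; [−nasal, −labial] alone would also admit /ɭ/; [−nasal, −lateral] alone would also admit /p, v/; and checking the remaining two-feature bundles turns up none with this extension.

[−nasal, −lateral, −labial]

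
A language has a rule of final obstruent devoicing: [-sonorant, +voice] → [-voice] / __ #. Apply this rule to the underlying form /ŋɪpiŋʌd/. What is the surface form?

The only segment in the rule's environment that also matches [-sonorant, +voice] is /d/. Applying [-voice] turns the voiced alveolar stop into /t/ (voiceless alveolar stop), giving [ŋɪpiŋʌt].

[ŋɪpiŋʌt]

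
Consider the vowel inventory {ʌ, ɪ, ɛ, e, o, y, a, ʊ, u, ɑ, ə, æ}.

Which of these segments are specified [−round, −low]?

ʌ, ɪ, ɛ, e, ə

Checking each segment against [−round], [−low]: /ʌ/ (mid back unrounded lax vowel), /ɪ/ (high front unrounded lax vowel), /ɛ/ (mid front unrounded lax vowel), /e/ (mid front unrounded tense vowel), /ə/ (mid central vowel (schwa)) satisfy every feature; every other segment in the inventory fails at least one.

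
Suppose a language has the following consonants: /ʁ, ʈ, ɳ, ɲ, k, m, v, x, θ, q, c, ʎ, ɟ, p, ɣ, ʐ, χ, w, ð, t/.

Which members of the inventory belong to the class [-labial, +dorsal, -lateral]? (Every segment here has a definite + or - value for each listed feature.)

ʁ, ɲ, k, x, q, c, ɟ, ɣ, χ

Checking each segment against [-labial], [+dorsal], [-lateral]: /ʁ/ (voiced uvular fricative), /ɲ/ (palatal nasal), /k/ (voiceless velar stop), /x/ (voiceless velar fricative), /q/ (voiceless uvular stop), /c/ (voiceless palatal stop), among others, satisfy every feature; every other segment in the inventory fails at least one.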